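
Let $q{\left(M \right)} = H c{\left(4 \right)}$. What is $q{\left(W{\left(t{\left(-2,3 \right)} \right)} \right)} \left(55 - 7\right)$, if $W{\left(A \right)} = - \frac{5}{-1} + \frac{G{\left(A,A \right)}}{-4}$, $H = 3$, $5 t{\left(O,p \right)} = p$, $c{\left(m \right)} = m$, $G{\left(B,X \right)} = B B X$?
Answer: $576$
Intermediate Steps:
$G{\left(B,X \right)} = X B^{2}$ ($G{\left(B,X \right)} = B^{2} X = X B^{2}$)
$t{\left(O,p \right)} = \frac{p}{5}$
$W{\left(A \right)} = 5 - \frac{A^{3}}{4}$ ($W{\left(A \right)} = - \frac{5}{-1} + \frac{A A^{2}}{-4} = \left(-5\right) \left(-1\right) + A^{3} \left(- \frac{1}{4}\right) = 5 - \frac{A^{3}}{4}$)
$q{\left(M \right)} = 12$ ($q{\left(M \right)} = 3 \cdot 4 = 12$)
$q{\left(W{\left(t{\left(-2,3 \right)} \right)} \right)} \left(55 - 7\right) = 12 \left(55 - 7\right) = 12 \cdot 48 = 576$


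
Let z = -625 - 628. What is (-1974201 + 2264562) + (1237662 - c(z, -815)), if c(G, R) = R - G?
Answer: 1527585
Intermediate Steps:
z = -1253
(-1974201 + 2264562) + (1237662 - c(z, -815)) = (-1974201 + 2264562) + (1237662 - (-815 - 1*(-1253))) = 290361 + (1237662 - (-815 + 1253)) = 290361 + (1237662 - 1*438) = 290361 + (1237662 - 438) = 290361 + 1237224 = 1527585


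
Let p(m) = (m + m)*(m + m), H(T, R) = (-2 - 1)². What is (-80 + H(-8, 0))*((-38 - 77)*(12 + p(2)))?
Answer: 228620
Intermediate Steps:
H(T, R) = 9 (H(T, R) = (-3)² = 9)
p(m) = 4*m² (p(m) = (2*m)*(2*m) = 4*m²)
(-80 + H(-8, 0))*((-38 - 77)*(12 + p(2))) = (-80 + 9)*((-38 - 77)*(12 + 4*2²)) = -(-8165)*(12 + 4*4) = -(-8165)*(12 + 16) = -(-8165)*28 = -71*(-3220) = 228620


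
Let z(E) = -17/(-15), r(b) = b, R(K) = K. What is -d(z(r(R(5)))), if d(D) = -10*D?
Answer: 34/3 ≈ 11.333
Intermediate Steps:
z(E) = 17/15 (z(E) = -17*(-1/15) = 17/15)
-d(z(r(R(5)))) = -(-10)*17/15 = -1*(-34/3) = 34/3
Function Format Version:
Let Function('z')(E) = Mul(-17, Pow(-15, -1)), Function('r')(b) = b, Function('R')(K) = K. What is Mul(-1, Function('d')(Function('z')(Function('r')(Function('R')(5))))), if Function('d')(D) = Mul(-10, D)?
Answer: Rational(34, 3) ≈ 11.333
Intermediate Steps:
Function('z')(E) = Rational(17, 15) (Function('z')(E) = Mul(-17, Rational(-1, 15)) = Rational(17, 15))
Mul(-1, Function('d')(Function('z')(Function('r')(Function('R')(5))))) = Mul(-1, Mul(-10, Rational(17, 15))) = Mul(-1, Rational(-34, 3)) = Rational(34, 3)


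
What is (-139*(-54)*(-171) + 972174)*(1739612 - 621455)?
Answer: -348140418264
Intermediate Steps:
(-139*(-54)*(-171) + 972174)*(1739612 - 621455) = (7506*(-171) + 972174)*1118157 = (-1283526 + 972174)*1118157 = -311352*1118157 = -348140418264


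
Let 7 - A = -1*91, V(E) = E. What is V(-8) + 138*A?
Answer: 13516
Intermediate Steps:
A = 98 (A = 7 - (-1)*91 = 7 - 1*(-91) = 7 + 91 = 98)
V(-8) + 138*A = -8 + 138*98 = -8 + 13524 = 13516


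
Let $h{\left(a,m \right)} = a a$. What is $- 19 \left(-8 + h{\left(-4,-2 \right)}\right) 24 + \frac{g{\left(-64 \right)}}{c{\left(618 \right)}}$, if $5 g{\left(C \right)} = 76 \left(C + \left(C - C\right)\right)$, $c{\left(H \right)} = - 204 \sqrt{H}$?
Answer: $-3648 + \frac{608 \sqrt{618}}{78795} \approx -3647.8$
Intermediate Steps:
$h{\left(a,m \right)} = a^{2}$
$g{\left(C \right)} = \frac{76 C}{5}$ ($g{\left(C \right)} = \frac{76 \left(C + \left(C - C\right)\right)}{5} = \frac{76 \left(C + 0\right)}{5} = \frac{76 C}{5}$)
$- 19 \left(-8 + h{\left(-4,-2 \right)}\right) 24 + \frac{g{\left(-64 \right)}}{c{\left(618 \right)}} = - 19 \left(-8 + \left(-4\right)^{2}\right) 24 + \frac{\frac{76}{5} \left(-64\right)}{\left(-204\right) \sqrt{618}} = - 19 \left(-8 + 16\right) 24 - \frac{4864 \left(- \frac{\sqrt{618}}{126072}\right)}{5} = - 19 \cdot 8 \cdot 24 + \frac{608 \sqrt{618}}{78795} = \left(-19\right) 192 + \frac{608 \sqrt{618}}{78795} = -3648 + \frac{608 \sqrt{618}}{78795}$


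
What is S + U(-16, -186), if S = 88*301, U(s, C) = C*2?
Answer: 26116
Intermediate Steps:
U(s, C) = 2*C
S = 26488
S + U(-16, -186) = 26488 + 2*(-186) = 26488 - 372 = 26116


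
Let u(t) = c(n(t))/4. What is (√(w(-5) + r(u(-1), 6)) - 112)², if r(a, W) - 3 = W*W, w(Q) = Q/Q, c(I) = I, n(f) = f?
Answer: 12584 - 448*√10 ≈ 11167.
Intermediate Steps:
w(Q) = 1
u(t) = t/4
r(a, W) = 3 + W² (r(a, W) = 3 + W*W = 3 + W²)
(√(w(-5) + r(u(-1), 6)) - 112)² = (√(1 + (3 + 6²)) - 112)² = (√(1 + (3 + 36)) - 112)² = (√(1 + 39) - 112)² = (√40 - 112)² = (2*√10 - 112)² = (-112 + 2*√10)²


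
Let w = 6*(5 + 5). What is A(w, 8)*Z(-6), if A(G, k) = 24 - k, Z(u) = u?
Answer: -96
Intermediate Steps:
w = 60 (w = 6*10 = 60)
A(w, 8)*Z(-6) = (24 - 1*8)*(-6) = (24 - 8)*(-6) = 16*(-6) = -96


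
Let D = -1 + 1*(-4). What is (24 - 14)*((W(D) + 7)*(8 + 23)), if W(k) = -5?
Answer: 620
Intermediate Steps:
D = -5 (D = -1 - 4 = -5)
(24 - 14)*((W(D) + 7)*(8 + 23)) = (24 - 14)*((-5 + 7)*(8 + 23)) = 10*(2*31) = 10*62 = 620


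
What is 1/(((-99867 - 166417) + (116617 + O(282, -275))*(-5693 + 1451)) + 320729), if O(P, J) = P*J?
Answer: -1/165667769 ≈ -6.0362e-9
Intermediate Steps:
O(P, J) = J*P
1/(((-99867 - 166417) + (116617 + O(282, -275))*(-5693 + 1451)) + 320729) = 1/(((-99867 - 166417) + (116617 - 275*282)*(-5693 + 1451)) + 320729) = 1/((-266284 + (116617 - 77550)*(-4242)) + 320729) = 1/((-266284 + 39067*(-4242)) + 320729) = 1/((-266284 - 165722214) + 320729) = 1/(-165988498 + 320729) = 1/(-165667769) = -1/165667769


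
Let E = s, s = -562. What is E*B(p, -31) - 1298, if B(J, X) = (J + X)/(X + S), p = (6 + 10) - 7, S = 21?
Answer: -12672/5 ≈ -2534.4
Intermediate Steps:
p = 9 (p = 16 - 7 = 9)
B(J, X) = (J + X)/(21 + X) (B(J, X) = (J + X)/(X + 21) = (J + X)/(21 + X))
E = -562
E*B(p, -31) - 1298 = -562*(9 - 31)/(21 - 31) - 1298 = -562*(-22)/(-10) - 1298 = -(-281)*(-22)/5 - 1298 = -562*11/5 - 1298 = -6182/5 - 1298 = -12672/5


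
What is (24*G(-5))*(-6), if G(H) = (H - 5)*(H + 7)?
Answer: 2880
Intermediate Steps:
G(H) = (-5 + H)*(7 + H)
(24*G(-5))*(-6) = (24*(-35 + (-5)**2 + 2*(-5)))*(-6) = (24*(-35 + 25 - 10))*(-6) = (24*(-20))*(-6) = -480*(-6) = 2880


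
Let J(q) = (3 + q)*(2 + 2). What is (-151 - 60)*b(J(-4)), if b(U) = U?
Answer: 844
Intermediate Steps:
J(q) = 12 + 4*q (J(q) = (3 + q)*4 = 12 + 4*q)
(-151 - 60)*b(J(-4)) = (-151 - 60)*(12 + 4*(-4)) = -211*(12 - 16) = -211*(-4) = 844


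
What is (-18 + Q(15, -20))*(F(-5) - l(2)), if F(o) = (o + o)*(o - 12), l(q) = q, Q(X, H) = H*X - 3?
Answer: -53928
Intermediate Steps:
Q(X, H) = -3 + H*X
F(o) = 2*o*(-12 + o) (F(o) = (2*o)*(-12 + o) = 2*o*(-12 + o))
(-18 + Q(15, -20))*(F(-5) - l(2)) = (-18 + (-3 - 20*15))*(2*(-5)*(-12 - 5) - 1*2) = (-18 + (-3 - 300))*(2*(-5)*(-17) - 2) = (-18 - 303)*(170 - 2) = -321*168 = -53928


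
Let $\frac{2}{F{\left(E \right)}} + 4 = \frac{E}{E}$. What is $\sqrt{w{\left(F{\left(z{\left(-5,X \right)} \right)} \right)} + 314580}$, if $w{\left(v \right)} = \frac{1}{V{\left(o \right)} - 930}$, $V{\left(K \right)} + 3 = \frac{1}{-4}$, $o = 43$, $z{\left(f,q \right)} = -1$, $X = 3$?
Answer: $\frac{4 \sqrt{273985199918}}{3733} \approx 560.87$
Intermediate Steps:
$V{\left(K \right)} = - \frac{13}{4}$ ($V{\left(K \right)} = -3 + \frac{1}{-4} = -3 - \frac{1}{4} = - \frac{13}{4}$)
$F{\left(E \right)} = - \frac{2}{3}$ ($F{\left(E \right)} = \frac{2}{-4 + \frac{E}{E}} = \frac{2}{-4 + 1} = \frac{2}{-3} = 2 \left(- \frac{1}{3}\right) = - \frac{2}{3}$)
$w{\left(v \right)} = - \frac{4}{3733}$ ($w{\left(v \right)} = \frac{1}{- \frac{13}{4} - 930} = \frac{1}{- \frac{3733}{4}} = - \frac{4}{3733}$)
$\sqrt{w{\left(F{\left(z{\left(-5,X \right)} \right)} \right)} + 314580} = \sqrt{- \frac{4}{3733} + 314580} = \sqrt{\frac{1174327136}{3733}} = \frac{4 \sqrt{273985199918}}{3733}$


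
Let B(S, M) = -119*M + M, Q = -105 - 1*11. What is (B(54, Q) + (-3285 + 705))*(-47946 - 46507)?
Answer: -1049183924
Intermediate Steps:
Q = -116 (Q = -105 - 11 = -116)
B(S, M) = -118*M
(B(54, Q) + (-3285 + 705))*(-47946 - 46507) = (-118*(-116) + (-3285 + 705))*(-47946 - 46507) = (13688 - 2580)*(-94453) = 11108*(-94453) = -1049183924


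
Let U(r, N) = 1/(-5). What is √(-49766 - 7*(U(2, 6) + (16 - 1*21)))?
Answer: 2*I*√310810/5 ≈ 223.0*I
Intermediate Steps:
U(r, N) = -⅕
√(-49766 - 7*(U(2, 6) + (16 - 1*21))) = √(-49766 - 7*(-⅕ + (16 - 1*21))) = √(-49766 - 7*(-⅕ + (16 - 21))) = √(-49766 - 7*(-⅕ - 5)) = √(-49766 - 7*(-26/5)) = √(-49766 + 182/5) = √(-248648/5) = 2*I*√310810/5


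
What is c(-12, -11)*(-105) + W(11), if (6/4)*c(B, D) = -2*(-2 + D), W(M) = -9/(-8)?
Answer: -14551/8 ≈ -1818.9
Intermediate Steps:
W(M) = 9/8 (W(M) = -9*(-1/8) = 9/8)
c(B, D) = 8/3 - 4*D/3 (c(B, D) = 2*(-2*(-2 + D))/3 = 2*(4 - 2*D)/3 = 8/3 - 4*D/3)
c(-12, -11)*(-105) + W(11) = (8/3 - 4/3*(-11))*(-105) + 9/8 = (8/3 + 44/3)*(-105) + 9/8 = (52/3)*(-105) + 9/8 = -1820 + 9/8 = -14551/8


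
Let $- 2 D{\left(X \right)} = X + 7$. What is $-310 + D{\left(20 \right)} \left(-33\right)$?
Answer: $\frac{271}{2} \approx 135.5$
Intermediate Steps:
$D{\left(X \right)} = - \frac{7}{2} - \frac{X}{2}$ ($D{\left(X \right)} = - \frac{X + 7}{2} = - \frac{7 + X}{2} = - \frac{7}{2} - \frac{X}{2}$)
$-310 + D{\left(20 \right)} \left(-33\right) = -310 + \left(- \frac{7}{2} - 10\right) \left(-33\right) = -310 - - \frac{891}{2} = -310 + \frac{891}{2} = \frac{271}{2}$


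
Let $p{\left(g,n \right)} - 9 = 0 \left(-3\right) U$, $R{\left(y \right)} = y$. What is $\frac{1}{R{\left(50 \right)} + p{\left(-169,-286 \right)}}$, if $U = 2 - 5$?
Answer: $\frac{1}{59} \approx 0.016949$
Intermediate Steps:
$U = -3$ ($U = 2 - 5 = -3$)
$p{\left(g,n \right)} = 9$ ($p{\left(g,n \right)} = 9 + 0 \left(-3\right) \left(-3\right) = 9 + 0 \left(-3\right) = 9 + 0 = 9$)
$\frac{1}{R{\left(50 \right)} + p{\left(-169,-286 \right)}} = \frac{1}{50 + 9} = \frac{1}{59}$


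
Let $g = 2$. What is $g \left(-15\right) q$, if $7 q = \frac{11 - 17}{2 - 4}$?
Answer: $- \frac{90}{7} \approx -12.857$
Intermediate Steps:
$q = \frac{3}{7}$ ($q = \frac{\left(11 - 17\right) \frac{1}{2 - 4}}{7} = \frac{\left(-6\right) \frac{1}{-2}}{7} = \frac{\left(-6\right) \left(- \frac{1}{2}\right)}{7} = \frac{1}{7} \cdot 3 = \frac{3}{7} \approx 0.42857$)
$g \left(-15\right) q = 2 \left(-15\right) \frac{3}{7} = \left(-30\right) \frac{3}{7} = - \frac{90}{7}$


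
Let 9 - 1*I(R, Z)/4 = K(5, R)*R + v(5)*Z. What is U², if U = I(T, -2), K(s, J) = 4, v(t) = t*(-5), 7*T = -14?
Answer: 17424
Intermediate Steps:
T = -2 (T = (⅐)*(-14) = -2)
v(t) = -5*t
I(R, Z) = 36 - 16*R + 100*Z (I(R, Z) = 36 - 4*(4*R + (-5*5)*Z) = 36 - 4*(4*R - 25*Z) = 36 - 4*(-25*Z + 4*R) = 36 + (-16*R + 100*Z) = 36 - 16*R + 100*Z)
U = -132 (U = 36 - 16*(-2) + 100*(-2) = 36 + 32 - 200 = -132)
U² = (-132)² = 17424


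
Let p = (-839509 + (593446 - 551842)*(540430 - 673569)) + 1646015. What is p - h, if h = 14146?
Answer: -5538322596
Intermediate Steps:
p = -5538308450 (p = (-839509 + 41604*(-133139)) + 1646015 = (-839509 - 5539114956) + 1646015 = -5539954465 + 1646015 = -5538308450)
p - h = -5538308450 - 1*14146 = -5538308450 - 14146 = -5538322596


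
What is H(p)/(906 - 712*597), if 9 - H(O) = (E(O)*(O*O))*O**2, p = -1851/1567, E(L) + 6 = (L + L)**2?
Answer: -48438591757593032217/2093246562506271803564234 ≈ -2.3140e-5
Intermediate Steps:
E(L) = -6 + 4*L**2 (E(L) = -6 + (L + L)**2 = -6 + (2*L)**2 = -6 + 4*L**2)
p = -1851/1567 (p = -1851*1/1567 = -1851/1567 ≈ -1.1812)
H(O) = 9 - O**4*(-6 + 4*O**2) (H(O) = 9 - (-6 + 4*O**2)*(O*O)*O**2 = 9 - (-6 + 4*O**2)*O**2*O**2 = 9 - O**2*(-6 + 4*O**2)*O**2 = 9 - O**4*(-6 + 4*O**2))
H(p)/(906 - 712*597) = (9 - 4*(-1851/1567)**6 + 6*(-1851/1567)**4)/(906 - 712*597) = (9 - 4*40219670889277598601/14805189781918095169 + 6*(11738853292401/6029426229121))/(906 - 425064) = (9 - 160878683557110394404/14805189781918095169 + 70433119754406/6029426229121)/(-424158) = (145315775272779096651/14805189781918095169)*(-1/424158) = -48438591757593032217/2093246562506271803564234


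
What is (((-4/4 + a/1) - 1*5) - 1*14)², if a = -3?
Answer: 529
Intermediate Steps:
(((-4/4 + a/1) - 1*5) - 1*14)² = (((-4/4 - 3/1) - 1*5) - 1*14)² = (((-4*¼ - 3*1) - 5) - 14)² = (((-1 - 3) - 5) - 14)² = ((-4 - 5) - 14)² = (-9 - 14)² = (-23)² = 529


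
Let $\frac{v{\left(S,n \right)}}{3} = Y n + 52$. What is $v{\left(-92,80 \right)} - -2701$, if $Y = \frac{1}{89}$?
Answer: $\frac{254513}{89} \approx 2859.7$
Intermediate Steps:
$Y = \frac{1}{89} \approx 0.011236$
$v{\left(S,n \right)} = 156 + \frac{3 n}{89}$ ($v{\left(S,n \right)} = 3 \left(\frac{n}{89} + 52\right) = 3 \left(52 + \frac{n}{89}\right) = 156 + \frac{3 n}{89}$)
$v{\left(-92,80 \right)} - -2701 = \left(156 + \frac{3}{89} \cdot 80\right) - -2701 = \left(156 + \frac{240}{89}\right) + \left(2812 - 111\right) = \frac{14124}{89} + 2701 = \frac{254513}{89}$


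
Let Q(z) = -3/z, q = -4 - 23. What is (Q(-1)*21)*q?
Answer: -1701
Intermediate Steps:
q = -27
(Q(-1)*21)*q = (-3/(-1)*21)*(-27) = (-3*(-1)*21)*(-27) = (3*21)*(-27) = 63*(-27) = -1701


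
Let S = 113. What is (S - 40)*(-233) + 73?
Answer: -16936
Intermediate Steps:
(S - 40)*(-233) + 73 = (113 - 40)*(-233) + 73 = 73*(-233) + 73 = -17009 + 73 = -16936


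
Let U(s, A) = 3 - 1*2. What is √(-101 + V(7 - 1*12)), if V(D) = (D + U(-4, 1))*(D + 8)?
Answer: I*√113 ≈ 10.63*I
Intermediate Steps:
U(s, A) = 1 (U(s, A) = 3 - 2 = 1)
V(D) = (1 + D)*(8 + D) (V(D) = (D + 1)*(D + 8) = (1 + D)*(8 + D))
√(-101 + V(7 - 1*12)) = √(-101 + (8 + (7 - 1*12)² + 9*(7 - 1*12))) = √(-101 + (8 + (7 - 12)² + 9*(7 - 12))) = √(-101 + (8 + (-5)² + 9*(-5))) = √(-101 + (8 + 25 - 45)) = √(-101 - 12) = √(-113) = I*√113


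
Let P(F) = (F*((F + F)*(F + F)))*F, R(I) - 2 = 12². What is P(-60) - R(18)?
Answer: 51839854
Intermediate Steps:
R(I) = 146 (R(I) = 2 + 12² = 2 + 144 = 146)
P(F) = 4*F⁴ (P(F) = (F*((2*F)*(2*F)))*F = (F*(4*F²))*F = (4*F³)*F = 4*F⁴)
P(-60) - R(18) = 4*(-60)⁴ - 1*146 = 4*12960000 - 146 = 51840000 - 146 = 51839854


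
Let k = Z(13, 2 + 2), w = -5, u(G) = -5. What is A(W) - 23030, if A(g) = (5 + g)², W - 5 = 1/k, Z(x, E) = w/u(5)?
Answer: -22909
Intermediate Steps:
Z(x, E) = 1 (Z(x, E) = -5/(-5) = -5*(-⅕) = 1)
k = 1
W = 6 (W = 5 + 1/1 = 5 + 1 = 6)
A(W) - 23030 = (5 + 6)² - 23030 = 11² - 23030 = 121 - 23030 = -22909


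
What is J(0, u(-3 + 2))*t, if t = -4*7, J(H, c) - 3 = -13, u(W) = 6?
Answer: 280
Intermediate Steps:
J(H, c) = -10 (J(H, c) = 3 - 13 = -10)
t = -28
J(0, u(-3 + 2))*t = -10*(-28) = 280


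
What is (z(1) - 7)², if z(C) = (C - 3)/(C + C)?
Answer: 64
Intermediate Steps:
z(C) = (-3 + C)/(2*C) (z(C) = (-3 + C)/((2*C)) = (-3 + C)*(1/(2*C)) = (-3 + C)/(2*C))
(z(1) - 7)² = ((½)*(-3 + 1)/1 - 7)² = ((½)*1*(-2) - 7)² = (-1 - 7)² = (-8)² = 64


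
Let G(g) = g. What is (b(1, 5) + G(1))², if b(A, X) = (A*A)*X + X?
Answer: 121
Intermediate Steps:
b(A, X) = X + X*A² (b(A, X) = A²*X + X = X*A² + X = X + X*A²)
(b(1, 5) + G(1))² = (5*(1 + 1²) + 1)² = (5*(1 + 1) + 1)² = (5*2 + 1)² = (10 + 1)² = 11² = 121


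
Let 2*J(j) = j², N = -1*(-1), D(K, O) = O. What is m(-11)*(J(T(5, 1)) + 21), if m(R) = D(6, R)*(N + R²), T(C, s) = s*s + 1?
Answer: -30866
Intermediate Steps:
T(C, s) = 1 + s² (T(C, s) = s² + 1 = 1 + s²)
N = 1
J(j) = j²/2
m(R) = R*(1 + R²)
m(-11)*(J(T(5, 1)) + 21) = (-11 + (-11)³)*((1 + 1²)²/2 + 21) = (-11 - 1331)*((1 + 1)²/2 + 21) = -1342*((½)*2² + 21) = -1342*((½)*4 + 21) = -1342*(2 + 21) = -1342*23 = -30866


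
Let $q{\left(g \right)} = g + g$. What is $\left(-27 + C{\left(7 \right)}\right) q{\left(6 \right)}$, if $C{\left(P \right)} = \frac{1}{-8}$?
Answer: $- \frac{651}{2} \approx -325.5$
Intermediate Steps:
$C{\left(P \right)} = - \frac{1}{8}$
$q{\left(g \right)} = 2 g$
$\left(-27 + C{\left(7 \right)}\right) q{\left(6 \right)} = \left(-27 - \frac{1}{8}\right) 2 \cdot 6 = \left(- \frac{217}{8}\right) 12 = - \frac{651}{2}$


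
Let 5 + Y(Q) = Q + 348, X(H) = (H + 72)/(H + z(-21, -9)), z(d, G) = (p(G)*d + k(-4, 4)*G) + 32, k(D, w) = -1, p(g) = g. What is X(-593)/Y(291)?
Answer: 521/230142 ≈ 0.0022638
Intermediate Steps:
z(d, G) = 32 - G + G*d (z(d, G) = (G*d - G) + 32 = (-G + G*d) + 32 = 32 - G + G*d)
X(H) = (72 + H)/(230 + H) (X(H) = (H + 72)/(H + (32 - 1*(-9) - 9*(-21))) = (72 + H)/(H + (32 + 9 + 189)) = (72 + H)/(H + 230) = (72 + H)/(230 + H))
Y(Q) = 343 + Q (Y(Q) = -5 + (Q + 348) = -5 + (348 + Q) = 343 + Q)
X(-593)/Y(291) = ((72 - 593)/(230 - 593))/(343 + 291) = (-521/(-363))/634 = -1/363*(-521)*(1/634) = (521/363)*(1/634) = 521/230142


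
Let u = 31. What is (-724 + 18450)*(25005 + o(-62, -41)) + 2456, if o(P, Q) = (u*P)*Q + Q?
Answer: 1839358572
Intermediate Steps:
o(P, Q) = Q + 31*P*Q (o(P, Q) = (31*P)*Q + Q = 31*P*Q + Q = Q + 31*P*Q)
(-724 + 18450)*(25005 + o(-62, -41)) + 2456 = (-724 + 18450)*(25005 - 41*(1 + 31*(-62))) + 2456 = 17726*(25005 - 41*(1 - 1922)) + 2456 = 17726*(25005 - 41*(-1921)) + 2456 = 17726*(25005 + 78761) + 2456 = 17726*103766 + 2456 = 1839356116 + 2456 = 1839358572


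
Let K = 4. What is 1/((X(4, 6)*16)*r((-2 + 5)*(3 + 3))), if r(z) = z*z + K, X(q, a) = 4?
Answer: 1/20992 ≈ 4.7637e-5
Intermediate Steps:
r(z) = 4 + z² (r(z) = z*z + 4 = z² + 4 = 4 + z²)
1/((X(4, 6)*16)*r((-2 + 5)*(3 + 3))) = 1/((4*16)*(4 + ((-2 + 5)*(3 + 3))²)) = 1/(64*(4 + (3*6)²)) = 1/(64*(4 + 18²)) = 1/(64*(4 + 324)) = 1/(64*328) = 1/20992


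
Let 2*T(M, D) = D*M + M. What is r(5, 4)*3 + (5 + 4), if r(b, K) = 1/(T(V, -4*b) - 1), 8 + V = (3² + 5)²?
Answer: 16080/1787 ≈ 8.9983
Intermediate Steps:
V = 188 (V = -8 + (3² + 5)² = -8 + (9 + 5)² = -8 + 14² = -8 + 196 = 188)
T(M, D) = M/2 + D*M/2 (T(M, D) = (D*M + M)/2 = (M + D*M)/2 = M/2 + D*M/2)
r(b, K) = 1/(93 - 376*b) (r(b, K) = 1/((½)*188*(1 - 4*b) - 1) = 1/((94 - 376*b) - 1) = 1/(93 - 376*b))
r(5, 4)*3 + (5 + 4) = -1/(-93 + 376*5)*3 + (5 + 4) = -1/(-93 + 1880)*3 + 9 = -1/1787*3 + 9 = -3/1787 + 9 = 16080/1787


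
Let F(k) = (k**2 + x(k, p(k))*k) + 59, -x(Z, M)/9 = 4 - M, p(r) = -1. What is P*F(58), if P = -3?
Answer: -2439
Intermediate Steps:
x(Z, M) = -36 + 9*M (x(Z, M) = -9*(4 - M) = -36 + 9*M)
F(k) = 59 + k**2 - 45*k (F(k) = (k**2 + (-36 + 9*(-1))*k) + 59 = (k**2 + (-36 - 9)*k) + 59 = (k**2 - 45*k) + 59 = 59 + k**2 - 45*k)
P*F(58) = -3*(59 + 58**2 - 45*58) = -3*(59 + 3364 - 2610) = -3*813 = -2439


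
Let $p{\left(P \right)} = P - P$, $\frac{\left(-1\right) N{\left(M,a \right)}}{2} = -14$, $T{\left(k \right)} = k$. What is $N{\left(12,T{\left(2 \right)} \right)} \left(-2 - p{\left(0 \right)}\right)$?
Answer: $-56$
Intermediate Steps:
$N{\left(M,a \right)} = 28$ ($N{\left(M,a \right)} = \left(-2\right) \left(-14\right) = 28$)
$p{\left(P \right)} = 0$
$N{\left(12,T{\left(2 \right)} \right)} \left(-2 - p{\left(0 \right)}\right) = 28 \left(-2 - 0\right) = 28 \left(-2 + 0\right) = 28 \left(-2\right) = -56$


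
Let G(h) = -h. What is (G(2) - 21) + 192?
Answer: 169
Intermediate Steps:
(G(2) - 21) + 192 = (-1*2 - 21) + 192 = (-2 - 21) + 192 = -23 + 192 = 169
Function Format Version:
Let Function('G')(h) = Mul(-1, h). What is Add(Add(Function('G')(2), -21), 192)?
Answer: 169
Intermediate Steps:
Add(Add(Function('G')(2), -21), 192) = Add(Add(Mul(-1, 2), -21), 192) = Add(Add(-2, -21), 192) = Add(-23, 192) = 169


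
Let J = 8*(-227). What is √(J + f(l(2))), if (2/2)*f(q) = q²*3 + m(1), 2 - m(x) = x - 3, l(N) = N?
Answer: 30*I*√2 ≈ 42.426*I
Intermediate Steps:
m(x) = 5 - x (m(x) = 2 - (x - 3) = 2 - (-3 + x) = 2 + (3 - x) = 5 - x)
J = -1816
f(q) = 4 + 3*q² (f(q) = q²*3 + (5 - 1*1) = 3*q² + (5 - 1) = 3*q² + 4 = 4 + 3*q²)
√(J + f(l(2))) = √(-1816 + (4 + 3*2²)) = √(-1816 + (4 + 3*4)) = √(-1816 + (4 + 12)) = √(-1816 + 16) = √(-1800) = 30*I*√2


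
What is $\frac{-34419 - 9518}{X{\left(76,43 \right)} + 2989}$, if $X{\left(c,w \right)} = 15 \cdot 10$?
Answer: $- \frac{43937}{3139} \approx -13.997$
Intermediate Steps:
$X{\left(c,w \right)} = 150$
$\frac{-34419 - 9518}{X{\left(76,43 \right)} + 2989} = \frac{-34419 - 9518}{150 + 2989} = - \frac{43937}{3139}$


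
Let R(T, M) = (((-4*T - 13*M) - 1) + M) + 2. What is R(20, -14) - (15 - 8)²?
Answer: 40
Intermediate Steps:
R(T, M) = 1 - 12*M - 4*T (R(T, M) = (((-13*M - 4*T) - 1) + M) + 2 = ((-1 - 13*M - 4*T) + M) + 2 = (-1 - 12*M - 4*T) + 2 = 1 - 12*M - 4*T)
R(20, -14) - (15 - 8)² = (1 - 12*(-14) - 4*20) - (15 - 8)² = (1 + 168 - 80) - 1*7² = 89 - 1*49 = 89 - 49 = 40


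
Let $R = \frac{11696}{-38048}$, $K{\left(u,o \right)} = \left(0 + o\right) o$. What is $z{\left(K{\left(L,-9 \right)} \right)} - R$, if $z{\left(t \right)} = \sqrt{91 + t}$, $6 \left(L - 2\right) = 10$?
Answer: $\frac{731}{2378} + 2 \sqrt{43} \approx 13.422$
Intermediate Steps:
$L = \frac{11}{3}$ ($L = 2 + \frac{1}{6} \cdot 10 = 2 + \frac{5}{3} = \frac{11}{3} \approx 3.6667$)
$K{\left(u,o \right)} = o^{2}$ ($K{\left(u,o \right)} = o o = o^{2}$)
$R = - \frac{731}{2378}$ ($R = 11696 \left(- \frac{1}{38048}\right) = - \frac{731}{2378} \approx -0.3074$)
$z{\left(K{\left(L,-9 \right)} \right)} - R = \sqrt{91 + \left(-9\right)^{2}} - - \frac{731}{2378} = \sqrt{91 + 81} + \frac{731}{2378} = \sqrt{172} + \frac{731}{2378} = 2 \sqrt{43} + \frac{731}{2378} = \frac{731}{2378} + 2 \sqrt{43}$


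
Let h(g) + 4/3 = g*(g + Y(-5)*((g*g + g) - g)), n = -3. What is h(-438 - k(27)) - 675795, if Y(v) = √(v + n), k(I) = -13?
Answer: -1485514/3 - 153531250*I*√2 ≈ -4.9517e+5 - 2.1713e+8*I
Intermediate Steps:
Y(v) = √(-3 + v) (Y(v) = √(v - 3) = √(-3 + v))
h(g) = -4/3 + g*(g + 2*I*√2*g²) (h(g) = -4/3 + g*(g + √(-3 - 5)*((g*g + g) - g)) = -4/3 + g*(g + √(-8)*((g² + g) - g)) = -4/3 + g*(g + (2*I*√2)*((g + g²) - g)) = -4/3 + g*(g + (2*I*√2)*g²) = -4/3 + g*(g + 2*I*√2*g²))
h(-438 - k(27)) - 675795 = (-4/3 + (-438 - 1*(-13))² + 2*I*√2*(-438 - 1*(-13))³) - 675795 = (-4/3 + (-438 + 13)² + 2*I*√2*(-438 + 13)³) - 675795 = (-4/3 + (-425)² + 2*I*√2*(-425)³) - 675795 = (-4/3 + 180625 + 2*I*√2*(-76765625)) - 675795 = (-4/3 + 180625 - 153531250*I*√2) - 675795 = (541871/3 - 153531250*I*√2) - 675795 = -1485514/3 - 153531250*I*√2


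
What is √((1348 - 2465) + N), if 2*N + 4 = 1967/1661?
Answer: I*√12342396022/3322 ≈ 33.443*I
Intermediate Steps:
N = -4677/3322 (N = -2 + (1967/1661)/2 = -2 + (1967*(1/1661))/2 = -2 + (½)*(1967/1661) = -2 + 1967/3322 = -4677/3322 ≈ -1.4079)
√((1348 - 2465) + N) = √((1348 - 2465) - 4677/3322) = √(-1117 - 4677/3322) = √(-3715351/3322) = I*√12342396022/3322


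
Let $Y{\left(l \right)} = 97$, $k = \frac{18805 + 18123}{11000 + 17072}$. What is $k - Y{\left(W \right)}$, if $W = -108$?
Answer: $- \frac{335757}{3509} \approx -95.685$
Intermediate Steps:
$k = \frac{4616}{3509}$ ($k = \frac{36928}{28072} = 36928 \cdot \frac{1}{28072} = \frac{4616}{3509} \approx 1.3155$)
$k - Y{\left(W \right)} = \frac{4616}{3509} - 97 = - \frac{335757}{3509}$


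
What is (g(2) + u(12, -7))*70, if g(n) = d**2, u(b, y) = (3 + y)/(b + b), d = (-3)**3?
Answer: 153055/3 ≈ 51018.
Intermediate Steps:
d = -27
u(b, y) = (3 + y)/(2*b) (u(b, y) = (3 + y)/((2*b)) = (3 + y)*(1/(2*b)) = (3 + y)/(2*b))
g(n) = 729 (g(n) = (-27)**2 = 729)
(g(2) + u(12, -7))*70 = (729 + (1/2)*(3 - 7)/12)*70 = (729 + (1/2)*(1/12)*(-4))*70 = (729 - 1/6)*70 = (4373/6)*70 = 153055/3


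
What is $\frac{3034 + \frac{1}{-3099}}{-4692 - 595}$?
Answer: $- \frac{9402365}{16384413} \approx -0.57386$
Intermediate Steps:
$\frac{3034 + \frac{1}{-3099}}{-4692 - 595} = \frac{3034 - \frac{1}{3099}}{-5287} = \frac{9402365}{3099} \left(- \frac{1}{5287}\right) = - \frac{9402365}{16384413}$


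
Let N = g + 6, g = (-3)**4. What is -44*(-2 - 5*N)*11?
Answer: 211508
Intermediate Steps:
g = 81
N = 87 (N = 81 + 6 = 87)
-44*(-2 - 5*N)*11 = -44*(-2 - 5*87)*11 = -44*(-2 - 435)*11 = -44*(-437)*11 = 19228*11 = 211508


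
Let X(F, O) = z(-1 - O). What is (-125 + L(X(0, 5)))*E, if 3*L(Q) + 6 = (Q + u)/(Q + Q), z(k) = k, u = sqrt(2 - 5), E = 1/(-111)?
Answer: 761/666 + I*sqrt(3)/3996 ≈ 1.1426 + 0.00043345*I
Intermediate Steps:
E = -1/111 ≈ -0.0090090
u = I*sqrt(3) (u = sqrt(-3) = I*sqrt(3) ≈ 1.732*I)
X(F, O) = -1 - O
L(Q) = -2 + (Q + I*sqrt(3))/(6*Q) (L(Q) = -2 + ((Q + I*sqrt(3))/(Q + Q))/3 = -2 + ((Q + I*sqrt(3))/((2*Q)))/3 = -2 + ((Q + I*sqrt(3))*(1/(2*Q)))/3 = -2 + ((Q + I*sqrt(3))/(2*Q))/3 = -2 + (Q + I*sqrt(3))/(6*Q))
(-125 + L(X(0, 5)))*E = (-125 + (-11*(-1 - 1*5) + I*sqrt(3))/(6*(-1 - 1*5)))*(-1/111) = (-125 + (-11*(-1 - 5) + I*sqrt(3))/(6*(-1 - 5)))*(-1/111) = (-125 + (1/6)*(-11*(-6) + I*sqrt(3))/(-6))*(-1/111) = (-125 + (1/6)*(-1/6)*(66 + I*sqrt(3)))*(-1/111) = (-125 + (-11/6 - I*sqrt(3)/36))*(-1/111) = (-761/6 - I*sqrt(3)/36)*(-1/111) = 761/666 + I*sqrt(3)/3996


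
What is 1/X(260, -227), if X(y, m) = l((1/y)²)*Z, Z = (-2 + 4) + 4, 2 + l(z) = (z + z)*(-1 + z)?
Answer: -1142440000/13709482797 ≈ -0.083332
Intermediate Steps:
l(z) = -2 + 2*z*(-1 + z) (l(z) = -2 + (z + z)*(-1 + z) = -2 + (2*z)*(-1 + z) = -2 + 2*z*(-1 + z))
Z = 6 (Z = 2 + 4 = 6)
X(y, m) = -12 - 12/y² + 12/y⁴ (X(y, m) = (-2 - 2/y² + 2*((1/y)²)²)*6 = (-2 - 2/y² + 2*(y⁻²)²)*6 = (-2 - 2/y² + 2/y⁴)*6 = -12 - 12/y² + 12/y⁴)
1/X(260, -227) = 1/(-12 - 12/260² + 12/260⁴) = 1/(-12 - 12*1/67600 + 12*(1/4569760000)) = 1/(-12 - 3/16900 + 3/1142440000) = 1/(-13709482797/1142440000) = -1142440000/13709482797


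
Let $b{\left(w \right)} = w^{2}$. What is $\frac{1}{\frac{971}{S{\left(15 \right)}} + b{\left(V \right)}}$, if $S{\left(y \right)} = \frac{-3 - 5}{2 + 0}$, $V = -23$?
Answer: $\frac{4}{1145} \approx 0.0034935$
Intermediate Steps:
$S{\left(y \right)} = -4$ ($S{\left(y \right)} = - \frac{8}{2} = \left(-8\right) \frac{1}{2} = -4$)
$\frac{1}{\frac{971}{S{\left(15 \right)}} + b{\left(V \right)}} = \frac{1}{\frac{971}{-4} + \left(-23\right)^{2}} = \frac{1}{971 \left(- \frac{1}{4}\right) + 529} = \frac{1}{- \frac{971}{4} + 529} = \frac{1}{\frac{1145}{4}} = \frac{4}{1145}$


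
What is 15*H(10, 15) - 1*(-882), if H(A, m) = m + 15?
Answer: 1332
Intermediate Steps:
H(A, m) = 15 + m
15*H(10, 15) - 1*(-882) = 15*(15 + 15) - 1*(-882) = 15*30 + 882 = 450 + 882 = 1332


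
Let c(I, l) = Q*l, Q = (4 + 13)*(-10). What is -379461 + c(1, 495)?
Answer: -463611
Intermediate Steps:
Q = -170 (Q = 17*(-10) = -170)
c(I, l) = -170*l
-379461 + c(1, 495) = -379461 - 170*495 = -379461 - 84150 = -463611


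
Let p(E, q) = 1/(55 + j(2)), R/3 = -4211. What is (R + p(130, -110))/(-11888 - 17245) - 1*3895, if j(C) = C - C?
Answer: -6240322111/1602315 ≈ -3894.6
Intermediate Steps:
R = -12633 (R = 3*(-4211) = -12633)
j(C) = 0
p(E, q) = 1/55 (p(E, q) = 1/(55 + 0) = 1/55)
(R + p(130, -110))/(-11888 - 17245) - 1*3895 = (-12633 + 1/55)/(-11888 - 17245) - 1*3895 = -694814/55/(-29133) - 3895 = -694814/55*(-1/29133) - 3895 = 694814/1602315 - 3895 = -6240322111/1602315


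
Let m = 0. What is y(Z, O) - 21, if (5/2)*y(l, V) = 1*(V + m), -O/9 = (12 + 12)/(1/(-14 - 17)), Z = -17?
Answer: 13287/5 ≈ 2657.4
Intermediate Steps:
O = 6696 (O = -9*(12 + 12)/(1/(-14 - 17)) = -216/(1/(-31)) = -216/(-1/31) = -216*(-31) = -9*(-744) = 6696)
y(l, V) = 2*V/5 (y(l, V) = 2*(1*(V + 0))/5 = 2*(1*V)/5 = 2*V/5)
y(Z, O) - 21 = (⅖)*6696 - 21 = 13392/5 - 21 = 13287/5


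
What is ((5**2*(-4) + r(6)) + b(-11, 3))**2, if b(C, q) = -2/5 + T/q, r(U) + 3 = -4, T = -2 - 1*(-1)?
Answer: 2611456/225 ≈ 11606.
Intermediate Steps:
T = -1 (T = -2 + 1 = -1)
r(U) = -7 (r(U) = -3 - 4 = -7)
b(C, q) = -2/5 - 1/q
((5**2*(-4) + r(6)) + b(-11, 3))**2 = ((5**2*(-4) - 7) + (-2/5 - 1/3))**2 = ((25*(-4) - 7) + (-2/5 - 1*1/3))**2 = ((-100 - 7) + (-2/5 - 1/3))**2 = (-107 - 11/15)**2 = (-1616/15)**2 = 2611456/225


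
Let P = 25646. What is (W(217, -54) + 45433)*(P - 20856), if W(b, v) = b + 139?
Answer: 219329310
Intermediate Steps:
W(b, v) = 139 + b
(W(217, -54) + 45433)*(P - 20856) = ((139 + 217) + 45433)*(25646 - 20856) = (356 + 45433)*4790 = 45789*4790 = 219329310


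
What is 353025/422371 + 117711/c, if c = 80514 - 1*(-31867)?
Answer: 2180268666/1157718911 ≈ 1.8832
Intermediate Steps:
c = 112381 (c = 80514 + 31867 = 112381)
353025/422371 + 117711/c = 353025/422371 + 117711/112381 = 353025*(1/422371) + 117711*(1/112381) = 353025/422371 + 2871/2741 = 2180268666/1157718911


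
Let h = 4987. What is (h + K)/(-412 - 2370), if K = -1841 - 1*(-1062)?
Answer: -2104/1391 ≈ -1.5126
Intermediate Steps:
K = -779 (K = -1841 + 1062 = -779)
(h + K)/(-412 - 2370) = (4987 - 779)/(-412 - 2370) = 4208/(-2782) = 4208*(-1/2782) = -2104/1391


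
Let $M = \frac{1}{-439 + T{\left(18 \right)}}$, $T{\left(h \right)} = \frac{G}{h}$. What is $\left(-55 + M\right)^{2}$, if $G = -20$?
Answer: $\frac{47464722496}{15689521} \approx 3025.3$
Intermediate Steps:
$T{\left(h \right)} = - \frac{20}{h}$
$M = - \frac{9}{3961}$ ($M = \frac{1}{-439 - \frac{20}{18}} = \frac{1}{-439 - \frac{10}{9}} = \frac{1}{- \frac{3961}{9}} = - \frac{9}{3961} \approx -0.0022722$)
$\left(-55 + M\right)^{2} = \left(-55 - \frac{9}{3961}\right)^{2} = \left(- \frac{217864}{3961}\right)^{2} = \frac{47464722496}{15689521}$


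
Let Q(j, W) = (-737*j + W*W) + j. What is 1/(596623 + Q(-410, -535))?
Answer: 1/1184608 ≈ 8.4416e-7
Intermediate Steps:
Q(j, W) = W² - 736*j (Q(j, W) = (-737*j + W²) + j = (W² - 737*j) + j = W² - 736*j)
1/(596623 + Q(-410, -535)) = 1/(596623 + ((-535)² - 736*(-410))) = 1/(596623 + (286225 + 301760)) = 1/(596623 + 587985) = 1/1184608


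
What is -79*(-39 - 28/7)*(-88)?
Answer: -298936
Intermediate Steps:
-79*(-39 - 28/7)*(-88) = -79*(-39 - 1*4)*(-88) = -79*(-39 - 4)*(-88) = -79*(-43)*(-88) = 3397*(-88) = -298936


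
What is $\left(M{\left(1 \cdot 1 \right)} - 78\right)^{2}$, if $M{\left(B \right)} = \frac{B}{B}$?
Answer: $5929$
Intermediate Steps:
$M{\left(B \right)} = 1$
$\left(M{\left(1 \cdot 1 \right)} - 78\right)^{2} = \left(1 - 78\right)^{2} = \left(-77\right)^{2} = 5929$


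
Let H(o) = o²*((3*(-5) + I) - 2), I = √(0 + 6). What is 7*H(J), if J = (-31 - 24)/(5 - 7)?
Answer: -359975/4 + 21175*√6/4 ≈ -77027.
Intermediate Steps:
I = √6 ≈ 2.4495
J = 55/2 (J = -55/(-2) = -55*(-½) = 55/2 ≈ 27.500)
H(o) = o²*(-17 + √6) (H(o) = o²*((3*(-5) + √6) - 2) = o²*((-15 + √6) - 2) = o²*(-17 + √6))
7*H(J) = 7*((55/2)²*(-17 + √6)) = 7*(3025*(-17 + √6)/4) = 7*(-51425/4 + 3025*√6/4) = -359975/4 + 21175*√6/4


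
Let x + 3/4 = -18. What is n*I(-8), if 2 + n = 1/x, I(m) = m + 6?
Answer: 308/75 ≈ 4.1067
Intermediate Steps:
I(m) = 6 + m
x = -75/4 (x = -¾ - 18 = -75/4 ≈ -18.750)
n = -154/75 (n = -2 + 1/(-75/4) = -2 - 4/75 = -154/75 ≈ -2.0533)
n*I(-8) = -154*(6 - 8)/75 = -154/75*(-2) = 308/75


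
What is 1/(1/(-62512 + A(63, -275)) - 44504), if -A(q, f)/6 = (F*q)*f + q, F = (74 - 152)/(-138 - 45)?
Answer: -1133590/50449289421 ≈ -2.2470e-5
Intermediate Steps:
F = 26/61 (F = -78/(-183) = -78*(-1/183) = 26/61 ≈ 0.42623)
A(q, f) = -6*q - 156*f*q/61 (A(q, f) = -6*((26*q/61)*f + q) = -6*(26*f*q/61 + q) = -6*(q + 26*f*q/61) = -6*q - 156*f*q/61)
1/(1/(-62512 + A(63, -275)) - 44504) = 1/(1/(-62512 - 6/61*63*(61 + 26*(-275))) - 44504) = 1/(1/(-62512 - 6/61*63*(61 - 7150)) - 44504) = 1/(1/(-62512 - 6/61*63*(-7089)) - 44504) = 1/(1/(-62512 + 2679642/61) - 44504) = 1/(1/(-1133590/61) - 44504) = 1/(-61/1133590 - 44504) = 1/(-50449289421/1133590) = -1133590/50449289421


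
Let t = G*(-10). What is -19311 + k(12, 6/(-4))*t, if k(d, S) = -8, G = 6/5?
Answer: -19215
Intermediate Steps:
G = 6/5 (G = 6*(⅕) = 6/5 ≈ 1.2000)
t = -12 (t = (6/5)*(-10) = -12)
-19311 + k(12, 6/(-4))*t = -19311 - 8*(-12) = -19311 + 96 = -19215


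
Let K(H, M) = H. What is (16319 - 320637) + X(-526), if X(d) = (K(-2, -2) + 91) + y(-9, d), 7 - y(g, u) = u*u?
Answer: -580898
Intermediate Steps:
y(g, u) = 7 - u² (y(g, u) = 7 - u*u = 7 - u²)
X(d) = 96 - d² (X(d) = (-2 + 91) + (7 - d²) = 89 + (7 - d²) = 96 - d²)
(16319 - 320637) + X(-526) = (16319 - 320637) + (96 - 1*(-526)²) = -304318 + (96 - 1*276676) = -304318 + (96 - 276676) = -304318 - 276580 = -580898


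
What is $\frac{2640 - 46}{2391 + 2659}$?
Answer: $\frac{1297}{2525} \approx 0.51366$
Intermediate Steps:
$\frac{2640 - 46}{2391 + 2659} = \frac{2594}{5050} = 2594 \cdot \frac{1}{5050} = \frac{1297}{2525}$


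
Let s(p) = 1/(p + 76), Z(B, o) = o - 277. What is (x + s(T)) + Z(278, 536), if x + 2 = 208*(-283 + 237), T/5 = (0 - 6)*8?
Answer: -1527005/164 ≈ -9311.0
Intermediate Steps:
Z(B, o) = -277 + o
T = -240 (T = 5*((0 - 6)*8) = 5*(-6*8) = 5*(-48) = -240)
s(p) = 1/(76 + p)
x = -9570 (x = -2 + 208*(-283 + 237) = -2 + 208*(-46) = -2 - 9568 = -9570)
(x + s(T)) + Z(278, 536) = (-9570 + 1/(76 - 240)) + (-277 + 536) = (-9570 + 1/(-164)) + 259 = (-9570 - 1/164) + 259 = -1569481/164 + 259 = -1527005/164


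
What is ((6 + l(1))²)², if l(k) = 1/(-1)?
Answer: 625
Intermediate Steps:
l(k) = -1
((6 + l(1))²)² = ((6 - 1)²)² = (5²)² = 25² = 625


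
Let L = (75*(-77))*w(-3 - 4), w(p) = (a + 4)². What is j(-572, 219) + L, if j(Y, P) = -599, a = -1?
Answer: -52574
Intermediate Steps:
w(p) = 9 (w(p) = (-1 + 4)² = 3² = 9)
L = -51975 (L = (75*(-77))*9 = -5775*9 = -51975)
j(-572, 219) + L = -599 - 51975 = -52574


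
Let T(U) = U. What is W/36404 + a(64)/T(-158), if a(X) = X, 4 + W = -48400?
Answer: -1247211/718979 ≈ -1.7347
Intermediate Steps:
W = -48404 (W = -4 - 48400 = -48404)
W/36404 + a(64)/T(-158) = -48404/36404 + 64/(-158) = -48404*1/36404 + 64*(-1/158) = -12101/9101 - 32/79 = -1247211/718979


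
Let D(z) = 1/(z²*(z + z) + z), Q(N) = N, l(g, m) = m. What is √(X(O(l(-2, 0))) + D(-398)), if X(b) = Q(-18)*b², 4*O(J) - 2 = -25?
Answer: I*√4205201801877145690/84059988 ≈ 24.395*I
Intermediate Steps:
O(J) = -23/4 (O(J) = ½ + (¼)*(-25) = ½ - 25/4 = -23/4)
D(z) = 1/(z + 2*z³) (D(z) = 1/(z²*(2*z) + z) = 1/(2*z³ + z) = 1/(z + 2*z³))
X(b) = -18*b²
√(X(O(l(-2, 0))) + D(-398)) = √(-18*(-23/4)² + 1/(-398 + 2*(-398)³)) = √(-18*529/16 + 1/(-398 + 2*(-63044792))) = √(-4761/8 + 1/(-398 - 126089584)) = √(-4761/8 + 1/(-126089982)) = √(-4761/8 - 1/126089982) = √(-300157202155/504359928) = I*√4205201801877145690/84059988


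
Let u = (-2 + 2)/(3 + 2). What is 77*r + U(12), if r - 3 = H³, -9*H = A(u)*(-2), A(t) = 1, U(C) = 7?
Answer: 174118/729 ≈ 238.84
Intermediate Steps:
u = 0 (u = 0/5 = 0*(⅕) = 0)
H = 2/9 (H = -(-2)/9 = -⅑*(-2) = 2/9 ≈ 0.22222)
r = 2195/729 (r = 3 + (2/9)³ = 3 + 8/729 = 2195/729 ≈ 3.0110)
77*r + U(12) = 77*(2195/729) + 7 = 169015/729 + 7 = 174118/729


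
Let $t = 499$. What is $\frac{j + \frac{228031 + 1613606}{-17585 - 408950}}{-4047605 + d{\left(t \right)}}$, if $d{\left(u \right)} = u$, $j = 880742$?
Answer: $- \frac{375665447333}{1726232357710} \approx -0.21762$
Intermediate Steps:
$\frac{j + \frac{228031 + 1613606}{-17585 - 408950}}{-4047605 + d{\left(t \right)}} = \frac{880742 + \frac{228031 + 1613606}{-17585 - 408950}}{-4047605 + 499} = \frac{880742 + \frac{1841637}{-426535}}{-4047106} = \left(880742 + 1841637 \left(- \frac{1}{426535}\right)\right) \left(- \frac{1}{4047106}\right) = \left(880742 - \frac{1841637}{426535}\right) \left(- \frac{1}{4047106}\right) = \frac{375665447333}{426535} \left(- \frac{1}{4047106}\right) = - \frac{375665447333}{1726232357710}$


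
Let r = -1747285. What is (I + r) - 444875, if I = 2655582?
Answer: 463422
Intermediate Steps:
(I + r) - 444875 = (2655582 - 1747285) - 444875 = 908297 - 444875 = 463422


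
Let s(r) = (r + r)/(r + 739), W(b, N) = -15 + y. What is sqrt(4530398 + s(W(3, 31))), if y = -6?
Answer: sqrt(583882217099)/359 ≈ 2128.5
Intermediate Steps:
W(b, N) = -21 (W(b, N) = -15 - 6 = -21)
s(r) = 2*r/(739 + r) (s(r) = (2*r)/(739 + r) = 2*r/(739 + r))
sqrt(4530398 + s(W(3, 31))) = sqrt(4530398 + 2*(-21)/(739 - 21)) = sqrt(4530398 + 2*(-21)/718) = sqrt(4530398 + 2*(-21)*(1/718)) = sqrt(4530398 - 21/359) = sqrt(1626412861/359) = sqrt(583882217099)/359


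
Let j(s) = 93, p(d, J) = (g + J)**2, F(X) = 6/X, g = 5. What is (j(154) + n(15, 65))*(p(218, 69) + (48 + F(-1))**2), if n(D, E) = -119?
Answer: -188240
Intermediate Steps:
p(d, J) = (5 + J)**2
(j(154) + n(15, 65))*(p(218, 69) + (48 + F(-1))**2) = (93 - 119)*((5 + 69)**2 + (48 + 6/(-1))**2) = -26*(74**2 + (48 + 6*(-1))**2) = -26*(5476 + (48 - 6)**2) = -26*(5476 + 42**2) = -26*(5476 + 1764) = -26*7240 = -188240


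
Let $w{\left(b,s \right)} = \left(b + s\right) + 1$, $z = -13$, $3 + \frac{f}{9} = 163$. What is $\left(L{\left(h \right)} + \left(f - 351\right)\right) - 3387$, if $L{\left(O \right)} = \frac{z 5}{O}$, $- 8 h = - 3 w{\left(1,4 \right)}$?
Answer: $- \frac{20942}{9} \approx -2326.9$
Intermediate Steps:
$f = 1440$ ($f = -27 + 9 \cdot 163 = -27 + 1467 = 1440$)
$w{\left(b,s \right)} = 1 + b + s$
$h = \frac{9}{4}$ ($h = - \frac{\left(-3\right) \left(1 + 1 + 4\right)}{8} = - \frac{\left(-3\right) 6}{8} = \left(- \frac{1}{8}\right) \left(-18\right) = \frac{9}{4} \approx 2.25$)
$L{\left(O \right)} = - \frac{65}{O}$ ($L{\left(O \right)} = \frac{\left(-13\right) 5}{O} = - \frac{65}{O}$)
$\left(L{\left(h \right)} + \left(f - 351\right)\right) - 3387 = \left(- \frac{65}{\frac{9}{4}} + \left(1440 - 351\right)\right) - 3387 = \left(\left(-65\right) \frac{4}{9} + 1089\right) - 3387 = \left(- \frac{260}{9} + 1089\right) - 3387 = \frac{9541}{9} - 3387 = - \frac{20942}{9}$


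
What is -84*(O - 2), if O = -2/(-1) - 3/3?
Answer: 84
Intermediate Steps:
O = 1 (O = -2*(-1) - 3*1/3 = 2 - 1 = 1)
-84*(O - 2) = -84*(1 - 2) = -84*(-1) = -42*(-2) = 84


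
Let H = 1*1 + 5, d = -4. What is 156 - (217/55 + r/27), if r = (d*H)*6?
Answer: 25969/165 ≈ 157.39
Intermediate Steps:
H = 6 (H = 1 + 5 = 6)
r = -144 (r = -4*6*6 = -24*6 = -144)
156 - (217/55 + r/27) = 156 - (217/55 - 144/27) = 156 - (217*(1/55) - 144*1/27) = 156 - (217/55 - 16/3) = 156 - 1*(-229/165) = 156 + 229/165 = 25969/165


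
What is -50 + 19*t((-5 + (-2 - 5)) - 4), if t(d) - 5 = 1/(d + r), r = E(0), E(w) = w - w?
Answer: 701/16 ≈ 43.813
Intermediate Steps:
E(w) = 0
r = 0
t(d) = 5 + 1/d (t(d) = 5 + 1/(d + 0) = 5 + 1/d)
-50 + 19*t((-5 + (-2 - 5)) - 4) = -50 + 19*(5 + 1/((-5 + (-2 - 5)) - 4)) = -50 + 19*(5 + 1/((-5 - 7) - 4)) = -50 + 19*(5 + 1/(-12 - 4)) = -50 + 19*(5 + 1/(-16)) = -50 + 19*(5 - 1/16) = -50 + 19*(79/16) = -50 + 1501/16 = 701/16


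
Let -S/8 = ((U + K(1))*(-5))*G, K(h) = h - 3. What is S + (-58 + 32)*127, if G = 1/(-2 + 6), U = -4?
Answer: -3362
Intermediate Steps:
K(h) = -3 + h
G = ¼ (G = 1/4 = ¼ ≈ 0.25000)
S = -60 (S = -8*(-4 + (-3 + 1))*(-5)/4 = -8*(-4 - 2)*(-5)/4 = -8*(-6*(-5))/4 = -240/4 = -8*15/2 = -60)
S + (-58 + 32)*127 = -60 + (-58 + 32)*127 = -60 - 26*127 = -60 - 3302 = -3362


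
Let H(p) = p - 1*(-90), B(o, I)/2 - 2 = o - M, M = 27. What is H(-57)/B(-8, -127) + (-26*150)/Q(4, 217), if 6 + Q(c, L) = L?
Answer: -8011/422 ≈ -18.983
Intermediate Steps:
B(o, I) = -50 + 2*o (B(o, I) = 4 + 2*(o - 1*27) = 4 + 2*(o - 27) = 4 + 2*(-27 + o) = 4 + (-54 + 2*o) = -50 + 2*o)
Q(c, L) = -6 + L
H(p) = 90 + p (H(p) = p + 90 = 90 + p)
H(-57)/B(-8, -127) + (-26*150)/Q(4, 217) = (90 - 57)/(-50 + 2*(-8)) + (-26*150)/(-6 + 217) = 33/(-50 - 16) - 3900/211 = 33/(-66) - 3900*1/211 = 33*(-1/66) - 3900/211 = -1/2 - 3900/211 = -8011/422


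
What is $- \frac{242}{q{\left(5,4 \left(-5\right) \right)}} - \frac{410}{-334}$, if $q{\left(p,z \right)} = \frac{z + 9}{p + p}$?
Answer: $\frac{36945}{167} \approx 221.23$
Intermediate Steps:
$q{\left(p,z \right)} = \frac{9 + z}{2 p}$
$- \frac{242}{q{\left(5,4 \left(-5\right) \right)}} - \frac{410}{-334} = - \frac{242}{\frac{1}{2} \cdot \frac{1}{5} \left(9 + 4 \left(-5\right)\right)} - \frac{410}{-334} = - \frac{242}{\frac{1}{2} \cdot \frac{1}{5} \left(9 - 20\right)} - - \frac{205}{167} = - \frac{242}{\frac{1}{2} \cdot \frac{1}{5} \left(-11\right)} + \frac{205}{167} = - \frac{242}{- \frac{11}{10}} + \frac{205}{167} = \left(-242\right) \left(- \frac{10}{11}\right) + \frac{205}{167} = 220 + \frac{205}{167} = \frac{36945}{167}$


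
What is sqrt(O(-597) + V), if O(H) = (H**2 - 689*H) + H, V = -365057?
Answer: 2*sqrt(100522) ≈ 634.10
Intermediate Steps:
O(H) = H**2 - 688*H
sqrt(O(-597) + V) = sqrt(-597*(-688 - 597) - 365057) = sqrt(-597*(-1285) - 365057) = sqrt(767145 - 365057) = sqrt(402088) = 2*sqrt(100522)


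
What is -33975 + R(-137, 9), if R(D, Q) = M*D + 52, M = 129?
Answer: -51596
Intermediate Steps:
R(D, Q) = 52 + 129*D (R(D, Q) = 129*D + 52 = 52 + 129*D)
-33975 + R(-137, 9) = -33975 + (52 + 129*(-137)) = -33975 + (52 - 17673) = -33975 - 17621 = -51596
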